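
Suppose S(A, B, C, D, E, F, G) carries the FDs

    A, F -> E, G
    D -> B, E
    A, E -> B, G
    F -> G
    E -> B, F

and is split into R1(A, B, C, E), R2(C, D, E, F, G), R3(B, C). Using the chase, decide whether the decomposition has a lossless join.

Chase test. Columns are A, B, C, D, E, F, G; row i has aⱼ where attribute j ∈ Ri, else bᵢⱼ.
Initial tableau (one row per fragment):
  row 1: a1 a2 a3 b14 a5 b16 b17
  row 2: b21 b22 a3 a4 a5 a6 a7
  row 3: b31 a2 a3 b34 b35 b36 b37
Rows 1 and 2 agree on E; apply E→B, F and equate their B, F entries.
Rows 1 and 2 agree on F; apply F→G and equate their G entries.
No row becomes fully distinguished — the join is lossy.

No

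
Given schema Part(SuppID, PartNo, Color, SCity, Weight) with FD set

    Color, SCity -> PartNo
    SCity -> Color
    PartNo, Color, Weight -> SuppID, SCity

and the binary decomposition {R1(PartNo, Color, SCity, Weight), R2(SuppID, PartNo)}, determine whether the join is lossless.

No

Common attributes: R1 ∩ R2 = {PartNo}.
No dependency enlarges {PartNo}, so (PartNo)⁺ = {PartNo}.
The closure contains neither all of R1 = {PartNo, Color, SCity, Weight} nor all of R2 = {SuppID, PartNo}, so the common attributes are not a superkey of either fragment. The join is lossy.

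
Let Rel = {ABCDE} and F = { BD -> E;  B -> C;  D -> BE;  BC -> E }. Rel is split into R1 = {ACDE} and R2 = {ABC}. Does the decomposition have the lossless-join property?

No

Common attributes: R1 ∩ R2 = {AC}.
No dependency enlarges {AC}, so (AC)⁺ = {AC}.
The closure contains neither all of R1 = {ACDE} nor all of R2 = {ABC}, so the common attributes are not a superkey of either fragment. The join is lossy.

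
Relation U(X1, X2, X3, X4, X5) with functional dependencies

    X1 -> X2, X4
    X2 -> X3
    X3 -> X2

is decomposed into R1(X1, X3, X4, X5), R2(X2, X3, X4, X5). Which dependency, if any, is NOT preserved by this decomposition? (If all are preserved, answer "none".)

none

X1 → X2, X4: restricted closure across fragments reaches X2, X4.
X2 → X3 lies within R2.
X3 → X2 lies within R2.
Every dependency is enforceable on the fragments, so the decomposition is dependency-preserving.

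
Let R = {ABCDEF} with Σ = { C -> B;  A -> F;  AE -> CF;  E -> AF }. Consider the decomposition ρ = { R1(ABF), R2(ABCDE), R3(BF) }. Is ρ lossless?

Yes

Chase test. Columns are ABCDEF; row i has aⱼ where attribute j ∈ Ri, else bᵢⱼ.
Initial tableau (one row per fragment):
  row 1: a1 a2 b13 b14 b15 a6
  row 2: a1 a2 a3 a4 a5 b26
  row 3: b31 a2 b33 b34 b35 a6
Rows 1 and 2 agree on A; apply A→F and equate their F entries.
Row 2 is now all distinguished symbols — the join is lossless.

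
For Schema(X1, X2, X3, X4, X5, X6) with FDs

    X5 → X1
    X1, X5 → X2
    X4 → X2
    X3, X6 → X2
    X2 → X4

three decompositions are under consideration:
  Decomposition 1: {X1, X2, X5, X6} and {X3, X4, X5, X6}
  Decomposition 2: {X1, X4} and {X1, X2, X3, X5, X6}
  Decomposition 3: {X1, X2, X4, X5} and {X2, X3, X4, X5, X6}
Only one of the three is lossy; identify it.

Decomposition 1: common = {X5, X6}, closure = {X1, X2, X4, X5, X6} → lossless.
Decomposition 2: common = {X1}, closure = {X1} → lossy.
Decomposition 3: common = {X2, X4, X5}, closure = {X1, X2, X4, X5} → lossless.

Decomposition 2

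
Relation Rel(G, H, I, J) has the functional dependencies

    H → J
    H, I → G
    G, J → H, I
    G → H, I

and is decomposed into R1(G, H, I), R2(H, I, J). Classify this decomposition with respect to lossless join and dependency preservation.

Lossless test: (H, I)⁺ = {G, H, I, J}, which contains all of one fragment — lossless.
Dependency preservation: G, J → H, I is not contained in any single fragment, but the restricted closure of its left-hand side across the fragments still reaches the right-hand side; the remaining FDs each lie inside some fragment. All dependencies are preserved.

lossless and dependency-preserving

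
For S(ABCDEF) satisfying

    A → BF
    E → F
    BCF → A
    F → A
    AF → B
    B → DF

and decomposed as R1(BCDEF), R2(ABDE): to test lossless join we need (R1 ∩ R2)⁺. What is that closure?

R1 ∩ R2 = {BDE}.
E → F applies, adding F
F → A applies, adding A
Closure: {ABDEF}.

ABDEF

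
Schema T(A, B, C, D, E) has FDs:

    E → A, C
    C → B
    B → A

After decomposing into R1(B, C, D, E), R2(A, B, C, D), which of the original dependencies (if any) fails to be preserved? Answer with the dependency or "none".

E → A, C: restricted closure across fragments reaches A, C.
C → B lies within R1.
B → A lies within R2.
Every dependency is enforceable on the fragments, so the decomposition is dependency-preserving.

none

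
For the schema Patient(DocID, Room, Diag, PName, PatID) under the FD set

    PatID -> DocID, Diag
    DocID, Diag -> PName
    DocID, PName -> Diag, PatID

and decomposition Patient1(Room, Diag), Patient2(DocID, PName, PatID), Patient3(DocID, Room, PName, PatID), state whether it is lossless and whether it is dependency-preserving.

lossy and not dependency-preserving

Lossless test (chase): Rows 2 and 3 agree on PatID; apply PatID→DocID, Diag and equate their DocID, Diag entries. No row becomes fully distinguished — the join is lossy.
Dependency preservation: the restricted closure of {PatID} across the fragments never reaches {DocID, Diag}, so PatID → DocID, Diag cannot be enforced without a join — not preserved.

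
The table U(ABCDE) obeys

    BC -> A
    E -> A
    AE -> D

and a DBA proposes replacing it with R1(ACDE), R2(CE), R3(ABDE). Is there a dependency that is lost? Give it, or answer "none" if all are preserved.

BC -> A

Check BC → A: no single fragment contains all of {ABC}, and the restricted closure of {BC} across the fragments never reaches {A}.
E → A is preserved.
AE → D is preserved.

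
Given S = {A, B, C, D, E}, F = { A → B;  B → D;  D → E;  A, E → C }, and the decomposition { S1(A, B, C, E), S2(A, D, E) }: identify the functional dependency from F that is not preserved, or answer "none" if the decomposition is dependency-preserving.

B → D

Check B → D: no single fragment contains all of {B, D}, and the restricted closure of {B} across the fragments never reaches {D}.
A → B is preserved.
D → E is preserved.
A, E → C is preserved.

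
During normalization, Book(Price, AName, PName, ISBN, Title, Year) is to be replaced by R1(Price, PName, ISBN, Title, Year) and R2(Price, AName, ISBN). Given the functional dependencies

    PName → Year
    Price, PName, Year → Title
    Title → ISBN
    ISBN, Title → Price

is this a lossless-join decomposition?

Common attributes: R1 ∩ R2 = {Price, ISBN}.
No dependency enlarges {Price, ISBN}, so (Price, ISBN)⁺ = {Price, ISBN}.
The closure contains neither all of R1 = {Price, PName, ISBN, Title, Year} nor all of R2 = {Price, AName, ISBN}, so the common attributes are not a superkey of either fragment. The join is lossy.

No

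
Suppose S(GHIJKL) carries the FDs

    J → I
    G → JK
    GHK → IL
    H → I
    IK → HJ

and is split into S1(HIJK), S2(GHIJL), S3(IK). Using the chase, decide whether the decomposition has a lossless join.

No

Chase test. Columns are GHIJKL; row i has aⱼ where attribute j ∈ Si, else bᵢⱼ.
Initial tableau (one row per fragment):
  row 1: b11 a2 a3 a4 a5 b16
  row 2: a1 a2 a3 a4 b25 a6
  row 3: b31 b32 a3 b34 a5 b36
Rows 1 and 3 agree on IK; apply IK→HJ and equate their HJ entries.
No row becomes fully distinguished — the join is lossy.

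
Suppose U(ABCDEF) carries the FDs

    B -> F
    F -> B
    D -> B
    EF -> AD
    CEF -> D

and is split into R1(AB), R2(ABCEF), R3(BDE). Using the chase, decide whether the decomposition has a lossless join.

Chase test. Columns are ABCDEF; row i has aⱼ where attribute j ∈ Ri, else bᵢⱼ.
Initial tableau (one row per fragment):
  row 1: a1 a2 b13 b14 b15 b16
  row 2: a1 a2 a3 b24 a5 a6
  row 3: b31 a2 b33 a4 a5 b36
Rows 1 and 2 agree on B; apply B→F and equate their F entries.
Rows 1 and 3 agree on B; apply B→F and equate their F entries.
Rows 2 and 3 agree on EF; apply EF→AD and equate their AD entries.
Row 2 is now all distinguished symbols — the join is lossless.

Yes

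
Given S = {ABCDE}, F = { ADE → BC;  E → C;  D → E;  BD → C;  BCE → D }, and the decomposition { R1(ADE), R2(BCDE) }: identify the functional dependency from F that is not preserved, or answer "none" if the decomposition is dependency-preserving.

ADE → BC

Check ADE → BC: no single fragment contains all of {ABCDE}, and the restricted closure of {ADE} across the fragments never reaches {BC}.
E → C is preserved.
D → E is preserved.
BD → C is preserved.
BCE → D is preserved.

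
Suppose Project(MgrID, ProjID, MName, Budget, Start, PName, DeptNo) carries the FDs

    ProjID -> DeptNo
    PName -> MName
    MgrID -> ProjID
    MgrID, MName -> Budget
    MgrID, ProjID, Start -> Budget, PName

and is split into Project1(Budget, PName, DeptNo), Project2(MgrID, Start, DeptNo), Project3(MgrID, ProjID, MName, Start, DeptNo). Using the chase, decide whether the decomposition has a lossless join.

No

Chase test. Columns are MgrID, ProjID, MName, Budget, Start, PName, DeptNo; row i has aⱼ where attribute j ∈ Projecti, else bᵢⱼ.
Initial tableau (one row per fragment):
  row 1: b11 b12 b13 a4 b15 a6 a7
  row 2: a1 b22 b23 b24 a5 b26 a7
  row 3: a1 a2 a3 b34 a5 b36 a7
Rows 2 and 3 agree on MgrID; apply MgrID→ProjID and equate their ProjID entries.
Rows 2 and 3 agree on MgrID, ProjID, Start; apply MgrID, ProjID, Start→Budget, PName and equate their Budget, PName entries.
Rows 2 and 3 agree on PName; apply PName→MName and equate their MName entries.
No row becomes fully distinguished — the join is lossy.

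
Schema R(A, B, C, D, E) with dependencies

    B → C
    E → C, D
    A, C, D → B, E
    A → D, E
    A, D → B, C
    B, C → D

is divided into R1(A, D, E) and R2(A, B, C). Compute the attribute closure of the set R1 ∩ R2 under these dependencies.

R1 ∩ R2 = {A}.
A → D, E applies, adding D, E
A, D → B, C applies, adding B, C
Closure: {A, B, C, D, E}.

A, B, C, D, E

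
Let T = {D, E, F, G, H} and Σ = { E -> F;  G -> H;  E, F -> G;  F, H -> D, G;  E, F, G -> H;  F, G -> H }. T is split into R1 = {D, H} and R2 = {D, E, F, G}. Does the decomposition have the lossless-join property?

Common attributes: R1 ∩ R2 = {D}.
No dependency enlarges {D}, so (D)⁺ = {D}.
The closure contains neither all of R1 = {D, H} nor all of R2 = {D, E, F, G}, so the common attributes are not a superkey of either fragment. The join is lossy.

No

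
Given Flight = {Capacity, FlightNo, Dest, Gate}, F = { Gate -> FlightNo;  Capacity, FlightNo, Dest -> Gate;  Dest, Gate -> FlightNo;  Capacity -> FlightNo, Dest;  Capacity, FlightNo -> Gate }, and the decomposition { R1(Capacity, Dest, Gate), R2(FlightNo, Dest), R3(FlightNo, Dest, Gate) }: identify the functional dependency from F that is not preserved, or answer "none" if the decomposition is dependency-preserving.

Gate → FlightNo lies within R3.
Capacity, FlightNo, Dest → Gate: restricted closure across fragments reaches Gate.
Dest, Gate → FlightNo lies within R3.
Capacity → FlightNo, Dest: restricted closure across fragments reaches FlightNo, Dest.
Capacity, FlightNo → Gate: restricted closure across fragments reaches Gate.
Every dependency is enforceable on the fragments, so the decomposition is dependency-preserving.

none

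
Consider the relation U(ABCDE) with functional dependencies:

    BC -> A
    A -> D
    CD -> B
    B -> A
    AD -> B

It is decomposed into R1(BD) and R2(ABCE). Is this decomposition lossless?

Yes

Common attributes: R1 ∩ R2 = {B}.
Closure of {B}: B → A applies, adding A; A → D applies, adding D. So (B)⁺ = {ABD}.
This closure contains every attribute of R1, so R1 ∩ R2 → R1. The join is lossless.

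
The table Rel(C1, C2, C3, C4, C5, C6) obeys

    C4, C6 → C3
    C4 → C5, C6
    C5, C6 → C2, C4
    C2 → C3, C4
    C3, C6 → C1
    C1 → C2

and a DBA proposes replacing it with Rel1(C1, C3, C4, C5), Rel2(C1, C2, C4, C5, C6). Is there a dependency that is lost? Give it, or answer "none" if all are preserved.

Check C3, C6 → C1: no single fragment contains all of {C1, C3, C6}, and the restricted closure of {C3, C6} across the fragments never reaches {C1}.
C4, C6 → C3 is preserved.
C4 → C5, C6 is preserved.
C5, C6 → C2, C4 is preserved.
C2 → C3, C4 is preserved.
C1 → C2 is preserved.

C3, C6 → C1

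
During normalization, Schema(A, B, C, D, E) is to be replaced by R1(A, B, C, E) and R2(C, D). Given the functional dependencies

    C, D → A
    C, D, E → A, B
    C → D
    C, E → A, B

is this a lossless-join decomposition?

Common attributes: R1 ∩ R2 = {C}.
Closure of {C}: C → D applies, adding D; C, D → A applies, adding A. So (C)⁺ = {A, C, D}.
This closure contains every attribute of R2, so R1 ∩ R2 → R2. The join is lossless.

Yes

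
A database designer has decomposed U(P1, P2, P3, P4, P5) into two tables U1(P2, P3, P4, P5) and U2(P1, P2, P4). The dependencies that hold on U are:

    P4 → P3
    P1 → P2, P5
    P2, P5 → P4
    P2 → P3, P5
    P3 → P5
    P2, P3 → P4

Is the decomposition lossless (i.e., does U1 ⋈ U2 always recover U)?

Yes

Common attributes: U1 ∩ U2 = {P2, P4}.
Closure of {P2, P4}: P4 → P3 applies, adding P3; P2 → P3, P5 applies, adding P5. So (P2, P4)⁺ = {P2, P3, P4, P5}.
This closure contains every attribute of U1, so U1 ∩ U2 → U1. The join is lossless.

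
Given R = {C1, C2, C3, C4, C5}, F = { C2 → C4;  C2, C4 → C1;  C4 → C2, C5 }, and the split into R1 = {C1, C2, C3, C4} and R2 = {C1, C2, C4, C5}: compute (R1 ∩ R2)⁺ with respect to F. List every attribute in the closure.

R1 ∩ R2 = {C1, C2, C4}.
C4 → C2, C5 applies, adding C5
Closure: {C1, C2, C4, C5}.

C1, C2, C4, C5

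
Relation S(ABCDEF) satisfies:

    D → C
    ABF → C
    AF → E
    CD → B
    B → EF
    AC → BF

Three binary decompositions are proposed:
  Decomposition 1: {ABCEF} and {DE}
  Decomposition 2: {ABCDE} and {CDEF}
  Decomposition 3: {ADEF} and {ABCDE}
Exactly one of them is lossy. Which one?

Decomposition 1

Decomposition 1: common = {E}, closure = {E} → lossy.
Decomposition 2: common = {CDE}, closure = {BCDEF} → lossless.
Decomposition 3: common = {ADE}, closure = {ABCDEF} → lossless.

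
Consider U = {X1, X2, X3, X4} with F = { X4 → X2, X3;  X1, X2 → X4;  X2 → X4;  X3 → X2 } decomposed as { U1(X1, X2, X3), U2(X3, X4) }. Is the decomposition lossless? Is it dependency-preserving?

Lossless test: (X3)⁺ = {X2, X3, X4}, which contains all of one fragment — lossless.
Dependency preservation: X4 → X2, X3; X1, X2 → X4; X2 → X4 are not contained in any single fragment, but the restricted closure of each left-hand side across the fragments still reaches the right-hand side; the remaining FDs each lie inside some fragment. All dependencies are preserved.

lossless and dependency-preserving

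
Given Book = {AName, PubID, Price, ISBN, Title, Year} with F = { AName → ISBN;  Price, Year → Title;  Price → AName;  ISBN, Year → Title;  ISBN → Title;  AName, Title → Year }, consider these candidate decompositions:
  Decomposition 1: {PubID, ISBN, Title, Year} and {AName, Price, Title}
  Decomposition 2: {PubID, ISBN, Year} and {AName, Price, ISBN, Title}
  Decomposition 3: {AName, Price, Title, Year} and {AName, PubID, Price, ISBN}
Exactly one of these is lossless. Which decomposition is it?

Decomposition 1: common = {Title}, closure = {Title} → lossy.
Decomposition 2: common = {ISBN}, closure = {ISBN, Title} → lossy.
Decomposition 3: common = {AName, Price}, closure = {AName, Price, ISBN, Title, Year} → lossless.

Decomposition 3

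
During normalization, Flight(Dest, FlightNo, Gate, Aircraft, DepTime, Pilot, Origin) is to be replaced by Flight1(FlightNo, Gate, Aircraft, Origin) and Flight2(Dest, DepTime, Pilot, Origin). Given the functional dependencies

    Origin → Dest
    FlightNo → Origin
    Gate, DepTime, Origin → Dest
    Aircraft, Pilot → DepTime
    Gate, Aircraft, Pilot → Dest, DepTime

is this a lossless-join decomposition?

Common attributes: Flight1 ∩ Flight2 = {Origin}.
Closure of {Origin}: Origin → Dest applies, adding Dest. So (Origin)⁺ = {Dest, Origin}.
The closure contains neither all of Flight1 = {FlightNo, Gate, Aircraft, Origin} nor all of Flight2 = {Dest, DepTime, Pilot, Origin}, so the common attributes are not a superkey of either fragment. The join is lossy.

No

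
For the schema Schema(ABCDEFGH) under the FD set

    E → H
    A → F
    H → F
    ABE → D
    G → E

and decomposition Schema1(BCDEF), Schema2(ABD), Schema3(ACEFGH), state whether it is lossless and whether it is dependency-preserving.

lossy and not dependency-preserving

Lossless test (chase): Rows 1 and 3 agree on E; apply E→H and equate their H entries. Rows 2 and 3 agree on A; apply A→F and equate their F entries. No row becomes fully distinguished — the join is lossy.
Dependency preservation: the restricted closure of {ABE} across the fragments never reaches {D}, so ABE → D cannot be enforced without a join — not preserved.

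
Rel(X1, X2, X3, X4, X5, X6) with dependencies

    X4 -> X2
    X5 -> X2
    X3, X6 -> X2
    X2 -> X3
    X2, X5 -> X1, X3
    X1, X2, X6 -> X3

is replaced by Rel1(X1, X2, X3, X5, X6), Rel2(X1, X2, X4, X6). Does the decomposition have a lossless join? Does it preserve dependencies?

lossy but dependency-preserving

Lossless test: (X1, X2, X6)⁺ = {X1, X2, X3, X6}, which is a superkey of neither fragment — lossy.
Dependency preservation: every FD's attributes lie within a single fragment, so each can be enforced locally — preserved.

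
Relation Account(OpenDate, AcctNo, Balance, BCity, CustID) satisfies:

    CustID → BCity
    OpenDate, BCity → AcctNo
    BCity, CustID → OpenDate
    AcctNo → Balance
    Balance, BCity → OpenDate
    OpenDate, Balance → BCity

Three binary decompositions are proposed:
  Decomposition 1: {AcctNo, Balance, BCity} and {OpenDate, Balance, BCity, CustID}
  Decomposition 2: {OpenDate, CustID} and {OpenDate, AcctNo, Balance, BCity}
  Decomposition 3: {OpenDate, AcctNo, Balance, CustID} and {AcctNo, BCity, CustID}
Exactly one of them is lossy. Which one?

Decomposition 2

Decomposition 1: common = {Balance, BCity}, closure = {OpenDate, AcctNo, Balance, BCity} → lossless.
Decomposition 2: common = {OpenDate}, closure = {OpenDate} → lossy.
Decomposition 3: common = {AcctNo, CustID}, closure = {OpenDate, AcctNo, Balance, BCity, CustID} → lossless.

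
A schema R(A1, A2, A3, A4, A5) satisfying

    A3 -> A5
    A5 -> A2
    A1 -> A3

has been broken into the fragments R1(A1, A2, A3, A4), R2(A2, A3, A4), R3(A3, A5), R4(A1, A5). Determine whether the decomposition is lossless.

Chase test. Columns are A1, A2, A3, A4, A5; row i has aⱼ where attribute j ∈ Ri, else bᵢⱼ.
Initial tableau (one row per fragment):
  row 1: a1 a2 a3 a4 b15
  row 2: b21 a2 a3 a4 b25
  row 3: b31 b32 a3 b34 a5
  row 4: a1 b42 b43 b44 a5
Rows 1 and 2 agree on A3; apply A3→A5 and equate their A5 entries.
Rows 1 and 3 agree on A3; apply A3→A5 and equate their A5 entries.
Rows 1 and 3 agree on A5; apply A5→A2 and equate their A2 entries.
Rows 1 and 4 agree on A5; apply A5→A2 and equate their A2 entries.
Rows 1 and 4 agree on A1; apply A1→A3 and equate their A3 entries.
Row 1 is now all distinguished symbols — the join is lossless.

Yes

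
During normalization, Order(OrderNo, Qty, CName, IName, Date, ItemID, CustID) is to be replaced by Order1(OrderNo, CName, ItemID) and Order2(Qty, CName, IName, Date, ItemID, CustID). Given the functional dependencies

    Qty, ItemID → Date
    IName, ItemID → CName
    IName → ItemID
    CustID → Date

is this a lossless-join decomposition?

Common attributes: Order1 ∩ Order2 = {CName, ItemID}.
No dependency enlarges {CName, ItemID}, so (CName, ItemID)⁺ = {CName, ItemID}.
The closure contains neither all of Order1 = {OrderNo, CName, ItemID} nor all of Order2 = {Qty, CName, IName, Date, ItemID, CustID}, so the common attributes are not a superkey of either fragment. The join is lossy.

No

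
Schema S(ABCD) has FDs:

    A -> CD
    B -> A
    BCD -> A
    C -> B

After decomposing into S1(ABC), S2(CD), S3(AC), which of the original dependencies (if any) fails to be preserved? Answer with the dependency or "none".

none

A → CD: restricted closure across fragments reaches CD.
B → A lies within S1.
BCD → A: restricted closure across fragments reaches A.
C → B lies within S1.
Every dependency is enforceable on the fragments, so the decomposition is dependency-preserving.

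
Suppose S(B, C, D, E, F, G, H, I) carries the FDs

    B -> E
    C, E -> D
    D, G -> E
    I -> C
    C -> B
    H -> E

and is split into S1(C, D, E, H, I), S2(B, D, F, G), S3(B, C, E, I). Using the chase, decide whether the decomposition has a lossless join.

Chase test. Columns are B, C, D, E, F, G, H, I; row i has aⱼ where attribute j ∈ Si, else bᵢⱼ.
Initial tableau (one row per fragment):
  row 1: b11 a2 a3 a4 b15 b16 a7 a8
  row 2: a1 b22 a3 b24 a5 a6 b27 b28
  row 3: a1 a2 b33 a4 b35 b36 b37 a8
Rows 2 and 3 agree on B; apply B→E and equate their E entries.
Rows 1 and 3 agree on C, E; apply C, E→D and equate their D entries.
Rows 1 and 3 agree on C; apply C→B and equate their B entries.
No row becomes fully distinguished — the join is lossy.

No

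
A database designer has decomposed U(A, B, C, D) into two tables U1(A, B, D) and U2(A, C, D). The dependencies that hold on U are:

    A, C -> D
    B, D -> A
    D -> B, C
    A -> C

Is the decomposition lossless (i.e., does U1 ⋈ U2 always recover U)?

Yes

Common attributes: U1 ∩ U2 = {A, D}.
Closure of {A, D}: D → B, C applies, adding B, C. So (A, D)⁺ = {A, B, C, D}.
This closure contains every attribute of U1, so U1 ∩ U2 → U1. The join is lossless.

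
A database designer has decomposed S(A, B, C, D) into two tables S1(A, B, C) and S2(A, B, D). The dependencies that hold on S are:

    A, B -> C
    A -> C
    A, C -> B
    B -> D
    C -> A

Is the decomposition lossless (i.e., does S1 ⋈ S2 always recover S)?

Yes

Common attributes: S1 ∩ S2 = {A, B}.
Closure of {A, B}: A, B → C applies, adding C; B → D applies, adding D. So (A, B)⁺ = {A, B, C, D}.
This closure contains every attribute of S1, so S1 ∩ S2 → S1. The join is lossless.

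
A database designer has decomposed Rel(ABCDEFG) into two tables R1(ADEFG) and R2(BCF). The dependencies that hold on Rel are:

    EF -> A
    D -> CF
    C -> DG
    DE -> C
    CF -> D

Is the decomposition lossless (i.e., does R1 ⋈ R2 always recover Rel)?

Common attributes: R1 ∩ R2 = {F}.
No dependency enlarges {F}, so (F)⁺ = {F}.
The closure contains neither all of R1 = {ADEFG} nor all of R2 = {BCF}, so the common attributes are not a superkey of either fragment. The join is lossy.

No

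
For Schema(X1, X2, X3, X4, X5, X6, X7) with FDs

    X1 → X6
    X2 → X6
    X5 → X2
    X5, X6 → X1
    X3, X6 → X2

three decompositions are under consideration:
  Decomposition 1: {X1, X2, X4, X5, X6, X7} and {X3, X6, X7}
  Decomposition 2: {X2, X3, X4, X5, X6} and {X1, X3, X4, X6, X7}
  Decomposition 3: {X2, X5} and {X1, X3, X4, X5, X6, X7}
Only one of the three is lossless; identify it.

Decomposition 3

Decomposition 1: common = {X6, X7}, closure = {X6, X7} → lossy.
Decomposition 2: common = {X3, X4, X6}, closure = {X2, X3, X4, X6} → lossy.
Decomposition 3: common = {X5}, closure = {X1, X2, X5, X6} → lossless.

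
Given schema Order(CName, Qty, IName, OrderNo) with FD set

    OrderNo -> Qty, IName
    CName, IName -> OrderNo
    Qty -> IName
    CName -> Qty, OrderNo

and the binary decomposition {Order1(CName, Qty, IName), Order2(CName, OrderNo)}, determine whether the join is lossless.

Yes

Common attributes: Order1 ∩ Order2 = {CName}.
Closure of {CName}: CName → Qty, OrderNo applies, adding Qty, OrderNo; OrderNo → Qty, IName applies, adding IName. So (CName)⁺ = {CName, Qty, IName, OrderNo}.
This closure contains every attribute of Order1, so Order1 ∩ Order2 → Order1. The join is lossless.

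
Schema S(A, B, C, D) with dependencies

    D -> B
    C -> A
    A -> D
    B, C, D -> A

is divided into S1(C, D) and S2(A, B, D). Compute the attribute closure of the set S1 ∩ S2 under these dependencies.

S1 ∩ S2 = {D}.
D → B applies, adding B
Closure: {B, D}.

B, D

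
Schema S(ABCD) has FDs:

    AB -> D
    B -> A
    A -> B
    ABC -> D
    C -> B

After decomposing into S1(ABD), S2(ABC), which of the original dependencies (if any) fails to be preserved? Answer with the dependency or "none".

AB → D lies within S1.
B → A lies within S1.
A → B lies within S1.
ABC → D: restricted closure across fragments reaches D.
C → B lies within S2.
Every dependency is enforceable on the fragments, so the decomposition is dependency-preserving.

none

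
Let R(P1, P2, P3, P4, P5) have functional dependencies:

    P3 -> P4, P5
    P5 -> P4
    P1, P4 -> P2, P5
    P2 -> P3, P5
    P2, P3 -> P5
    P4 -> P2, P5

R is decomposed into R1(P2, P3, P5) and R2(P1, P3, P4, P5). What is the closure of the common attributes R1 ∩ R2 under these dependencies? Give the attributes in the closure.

P2, P3, P4, P5

R1 ∩ R2 = {P3, P5}.
P3 → P4, P5 applies, adding P4
P4 → P2, P5 applies, adding P2
Closure: {P2, P3, P4, P5}.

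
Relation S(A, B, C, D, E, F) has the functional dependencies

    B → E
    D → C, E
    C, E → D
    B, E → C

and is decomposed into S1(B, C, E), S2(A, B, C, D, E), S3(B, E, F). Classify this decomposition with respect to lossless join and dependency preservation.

lossy but dependency-preserving

Lossless test (chase): Rows 1 and 2 agree on C, E; apply C, E→D and equate their D entries. Rows 1 and 3 agree on B, E; apply B, E→C and equate their C entries. Rows 1 and 3 agree on C, E; apply C, E→D and equate their D entries. No row becomes fully distinguished — the join is lossy.
Dependency preservation: every FD's attributes lie within a single fragment, so each can be enforced locally — preserved.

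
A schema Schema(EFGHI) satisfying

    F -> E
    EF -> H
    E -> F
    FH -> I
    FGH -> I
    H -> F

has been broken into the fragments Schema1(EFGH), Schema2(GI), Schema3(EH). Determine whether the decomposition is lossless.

No

Chase test. Columns are EFGHI; row i has aⱼ where attribute j ∈ Schemai, else bᵢⱼ.
Initial tableau (one row per fragment):
  row 1: a1 a2 a3 a4 b15
  row 2: b21 b22 a3 b24 a5
  row 3: a1 b32 b33 a4 b35
Rows 1 and 3 agree on E; apply E→F and equate their F entries.
Rows 1 and 3 agree on FH; apply FH→I and equate their I entries.
No row becomes fully distinguished — the join is lossy.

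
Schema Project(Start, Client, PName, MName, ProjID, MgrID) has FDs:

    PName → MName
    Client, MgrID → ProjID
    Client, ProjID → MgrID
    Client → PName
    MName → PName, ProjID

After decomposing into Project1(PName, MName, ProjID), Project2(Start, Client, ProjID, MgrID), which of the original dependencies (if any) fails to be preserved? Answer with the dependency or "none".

Check Client → PName: no single fragment contains all of {Client, PName}, and the restricted closure of {Client} across the fragments never reaches {PName}.
PName → MName is preserved.
Client, MgrID → ProjID is preserved.
Client, ProjID → MgrID is preserved.
MName → PName, ProjID is preserved.

Client → PName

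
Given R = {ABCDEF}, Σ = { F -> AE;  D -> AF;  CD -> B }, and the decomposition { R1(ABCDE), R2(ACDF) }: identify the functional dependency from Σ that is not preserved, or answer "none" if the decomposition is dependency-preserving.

F -> AE

Check F → AE: no single fragment contains all of {AEF}, and the restricted closure of {F} across the fragments never reaches {AE}.
D → AF is preserved.
CD → B is preserved.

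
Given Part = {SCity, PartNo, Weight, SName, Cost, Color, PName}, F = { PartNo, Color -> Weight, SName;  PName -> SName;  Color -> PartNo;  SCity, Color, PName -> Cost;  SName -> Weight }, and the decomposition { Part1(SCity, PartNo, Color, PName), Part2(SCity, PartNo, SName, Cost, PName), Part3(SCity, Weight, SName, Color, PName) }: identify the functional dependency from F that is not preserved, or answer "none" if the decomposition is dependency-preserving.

SCity, Color, PName -> Cost

Check SCity, Color, PName → Cost: no single fragment contains all of {SCity, Cost, Color, PName}, and the restricted closure of {SCity, Color, PName} across the fragments never reaches {Cost}.
PartNo, Color → Weight, SName is preserved.
PName → SName is preserved.
Color → PartNo is preserved.
SName → Weight is preserved.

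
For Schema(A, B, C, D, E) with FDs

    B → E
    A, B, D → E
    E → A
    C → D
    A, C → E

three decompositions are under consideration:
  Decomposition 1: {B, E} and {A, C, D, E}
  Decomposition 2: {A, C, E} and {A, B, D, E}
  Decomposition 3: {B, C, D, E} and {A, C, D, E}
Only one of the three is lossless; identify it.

Decomposition 1: common = {E}, closure = {A, E} → lossy.
Decomposition 2: common = {A, E}, closure = {A, E} → lossy.
Decomposition 3: common = {C, D, E}, closure = {A, C, D, E} → lossless.

Decomposition 3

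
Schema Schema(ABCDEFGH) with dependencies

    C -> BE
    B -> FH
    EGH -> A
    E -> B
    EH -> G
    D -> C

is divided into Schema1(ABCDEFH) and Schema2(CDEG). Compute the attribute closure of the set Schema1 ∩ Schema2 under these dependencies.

ABCDEFGH

Schema1 ∩ Schema2 = {CDE}.
C → BE applies, adding B
B → FH applies, adding FH
EH → G applies, adding G
EGH → A applies, adding A
Closure: {ABCDEFGH}.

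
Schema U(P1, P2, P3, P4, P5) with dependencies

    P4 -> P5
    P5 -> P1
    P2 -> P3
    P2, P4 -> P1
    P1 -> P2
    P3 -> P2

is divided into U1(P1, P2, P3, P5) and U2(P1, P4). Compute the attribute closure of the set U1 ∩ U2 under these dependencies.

P1, P2, P3

U1 ∩ U2 = {P1}.
P1 → P2 applies, adding P2
P2 → P3 applies, adding P3
Closure: {P1, P2, P3}.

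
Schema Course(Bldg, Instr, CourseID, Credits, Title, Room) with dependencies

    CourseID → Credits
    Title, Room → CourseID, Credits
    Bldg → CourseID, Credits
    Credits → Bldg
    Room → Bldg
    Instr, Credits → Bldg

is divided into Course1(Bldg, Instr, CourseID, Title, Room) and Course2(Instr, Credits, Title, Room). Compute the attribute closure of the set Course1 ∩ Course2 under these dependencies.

Course1 ∩ Course2 = {Instr, Title, Room}.
Title, Room → CourseID, Credits applies, adding CourseID, Credits
Credits → Bldg applies, adding Bldg
Closure: {Bldg, Instr, CourseID, Credits, Title, Room}.

Bldg, Instr, CourseID, Credits, Title, Room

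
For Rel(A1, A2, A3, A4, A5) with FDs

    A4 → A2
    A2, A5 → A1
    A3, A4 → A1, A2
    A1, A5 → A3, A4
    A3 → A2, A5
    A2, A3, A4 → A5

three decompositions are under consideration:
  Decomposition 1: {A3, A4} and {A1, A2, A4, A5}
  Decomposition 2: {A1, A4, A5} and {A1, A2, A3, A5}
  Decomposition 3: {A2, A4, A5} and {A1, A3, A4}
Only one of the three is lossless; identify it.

Decomposition 1: common = {A4}, closure = {A2, A4} → lossy.
Decomposition 2: common = {A1, A5}, closure = {A1, A2, A3, A4, A5} → lossless.
Decomposition 3: common = {A4}, closure = {A2, A4} → lossy.

Decomposition 2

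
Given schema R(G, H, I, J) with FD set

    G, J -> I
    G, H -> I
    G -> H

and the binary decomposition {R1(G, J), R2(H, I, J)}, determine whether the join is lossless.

Common attributes: R1 ∩ R2 = {J}.
No dependency enlarges {J}, so (J)⁺ = {J}.
The closure contains neither all of R1 = {G, J} nor all of R2 = {H, I, J}, so the common attributes are not a superkey of either fragment. The join is lossy.

No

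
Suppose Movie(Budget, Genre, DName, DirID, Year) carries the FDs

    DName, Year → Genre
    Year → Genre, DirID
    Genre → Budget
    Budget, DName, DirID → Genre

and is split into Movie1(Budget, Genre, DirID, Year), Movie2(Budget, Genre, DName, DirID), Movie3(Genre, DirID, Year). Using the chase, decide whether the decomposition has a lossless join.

Chase test. Columns are Budget, Genre, DName, DirID, Year; row i has aⱼ where attribute j ∈ Moviei, else bᵢⱼ.
Initial tableau (one row per fragment):
  row 1: a1 a2 b13 a4 a5
  row 2: a1 a2 a3 a4 b25
  row 3: b31 a2 b33 a4 a5
Rows 1 and 3 agree on Genre; apply Genre→Budget and equate their Budget entries.
No row becomes fully distinguished — the join is lossy.

No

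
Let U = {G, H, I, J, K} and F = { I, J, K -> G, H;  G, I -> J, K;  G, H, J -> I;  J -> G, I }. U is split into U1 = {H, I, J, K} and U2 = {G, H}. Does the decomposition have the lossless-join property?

Common attributes: U1 ∩ U2 = {H}.
No dependency enlarges {H}, so (H)⁺ = {H}.
The closure contains neither all of U1 = {H, I, J, K} nor all of U2 = {G, H}, so the common attributes are not a superkey of either fragment. The join is lossy.

No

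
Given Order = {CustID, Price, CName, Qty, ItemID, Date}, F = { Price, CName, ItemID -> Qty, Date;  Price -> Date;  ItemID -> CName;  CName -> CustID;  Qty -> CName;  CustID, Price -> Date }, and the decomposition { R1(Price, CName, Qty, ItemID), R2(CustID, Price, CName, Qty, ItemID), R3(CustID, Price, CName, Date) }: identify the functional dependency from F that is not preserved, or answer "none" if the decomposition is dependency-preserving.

none

Price, CName, ItemID → Qty, Date: restricted closure across fragments reaches Qty, Date.
Price → Date lies within R3.
ItemID → CName lies within R1.
CName → CustID lies within R2.
Qty → CName lies within R1.
CustID, Price → Date lies within R3.
Every dependency is enforceable on the fragments, so the decomposition is dependency-preserving.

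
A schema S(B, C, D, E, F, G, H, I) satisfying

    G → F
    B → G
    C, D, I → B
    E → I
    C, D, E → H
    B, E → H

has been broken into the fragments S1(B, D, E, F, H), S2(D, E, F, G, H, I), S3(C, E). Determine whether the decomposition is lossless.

No

Chase test. Columns are B, C, D, E, F, G, H, I; row i has aⱼ where attribute j ∈ Si, else bᵢⱼ.
Initial tableau (one row per fragment):
  row 1: a1 b12 a3 a4 a5 b16 a7 b18
  row 2: b21 b22 a3 a4 a5 a6 a7 a8
  row 3: b31 a2 b33 a4 b35 b36 b37 b38
Rows 1 and 2 agree on E; apply E→I and equate their I entries.
Rows 1 and 3 agree on E; apply E→I and equate their I entries.
No row becomes fully distinguished — the join is lossy.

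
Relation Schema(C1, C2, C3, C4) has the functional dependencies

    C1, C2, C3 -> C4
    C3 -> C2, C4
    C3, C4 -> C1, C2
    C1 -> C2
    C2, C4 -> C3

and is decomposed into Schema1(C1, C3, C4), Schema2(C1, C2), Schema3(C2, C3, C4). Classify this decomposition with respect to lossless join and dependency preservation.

Lossless test (chase): Rows 1 and 3 agree on C3; apply C3→C2, C4 and equate their C2, C4 entries. Rows 1 and 3 agree on C3, C4; apply C3, C4→C1, C2 and equate their C1, C2 entries. Row 1 is now all distinguished symbols — the join is lossless.
Dependency preservation: C1, C2, C3 → C4; C3, C4 → C1, C2 are not contained in any single fragment, but the restricted closure of each left-hand side across the fragments still reaches the right-hand side; the remaining FDs each lie inside some fragment. All dependencies are preserved.

lossless and dependency-preserving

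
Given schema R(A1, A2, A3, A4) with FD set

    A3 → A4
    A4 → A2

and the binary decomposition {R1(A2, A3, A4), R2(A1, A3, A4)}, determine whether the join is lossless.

Common attributes: R1 ∩ R2 = {A3, A4}.
Closure of {A3, A4}: A4 → A2 applies, adding A2. So (A3, A4)⁺ = {A2, A3, A4}.
This closure contains every attribute of R1, so R1 ∩ R2 → R1. The join is lossless.

Yes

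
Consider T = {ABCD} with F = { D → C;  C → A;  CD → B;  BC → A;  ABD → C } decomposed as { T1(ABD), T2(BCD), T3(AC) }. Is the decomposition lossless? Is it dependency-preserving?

lossless and dependency-preserving

Lossless test (chase): Rows 1 and 2 agree on D; apply D→C and equate their C entries. Rows 1 and 2 agree on C; apply C→A and equate their A entries. Row 1 is now all distinguished symbols — the join is lossless.
Dependency preservation: BC → A; ABD → C are not contained in any single fragment, but the restricted closure of each left-hand side across the fragments still reaches the right-hand side; the remaining FDs each lie inside some fragment. All dependencies are preserved.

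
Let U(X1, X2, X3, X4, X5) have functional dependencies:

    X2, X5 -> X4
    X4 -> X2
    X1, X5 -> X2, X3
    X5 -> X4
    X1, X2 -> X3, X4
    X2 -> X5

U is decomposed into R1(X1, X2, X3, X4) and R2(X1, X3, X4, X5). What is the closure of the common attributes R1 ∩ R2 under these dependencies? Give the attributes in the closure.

X1, X2, X3, X4, X5

R1 ∩ R2 = {X1, X3, X4}.
X4 → X2 applies, adding X2
X2 → X5 applies, adding X5
Closure: {X1, X2, X3, X4, X5}.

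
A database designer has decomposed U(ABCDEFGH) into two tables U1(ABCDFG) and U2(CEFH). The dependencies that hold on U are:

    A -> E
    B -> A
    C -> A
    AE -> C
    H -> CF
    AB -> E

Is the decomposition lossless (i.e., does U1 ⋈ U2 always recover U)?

Common attributes: U1 ∩ U2 = {CF}.
Closure of {CF}: C → A applies, adding A; A → E applies, adding E. So (CF)⁺ = {ACEF}.
The closure contains neither all of U1 = {ABCDFG} nor all of U2 = {CEFH}, so the common attributes are not a superkey of either fragment. The join is lossy.

No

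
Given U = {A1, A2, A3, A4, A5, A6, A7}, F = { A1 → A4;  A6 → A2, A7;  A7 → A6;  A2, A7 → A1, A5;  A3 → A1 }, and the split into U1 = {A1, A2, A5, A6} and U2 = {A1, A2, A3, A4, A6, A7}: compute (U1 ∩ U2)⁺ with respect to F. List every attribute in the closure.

A1, A2, A4, A5, A6, A7

U1 ∩ U2 = {A1, A2, A6}.
A1 → A4 applies, adding A4
A6 → A2, A7 applies, adding A7
A2, A7 → A1, A5 applies, adding A5
Closure: {A1, A2, A4, A5, A6, A7}.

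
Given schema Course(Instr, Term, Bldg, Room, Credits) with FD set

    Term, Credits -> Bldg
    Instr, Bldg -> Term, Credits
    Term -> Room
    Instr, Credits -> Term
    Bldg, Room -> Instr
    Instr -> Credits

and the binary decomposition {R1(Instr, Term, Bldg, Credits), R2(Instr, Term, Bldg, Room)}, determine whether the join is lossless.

Yes

Common attributes: R1 ∩ R2 = {Instr, Term, Bldg}.
Closure of {Instr, Term, Bldg}: Instr, Bldg → Term, Credits applies, adding Credits; Term → Room applies, adding Room. So (Instr, Term, Bldg)⁺ = {Instr, Term, Bldg, Room, Credits}.
This closure contains every attribute of R1, so R1 ∩ R2 → R1. The join is lossless.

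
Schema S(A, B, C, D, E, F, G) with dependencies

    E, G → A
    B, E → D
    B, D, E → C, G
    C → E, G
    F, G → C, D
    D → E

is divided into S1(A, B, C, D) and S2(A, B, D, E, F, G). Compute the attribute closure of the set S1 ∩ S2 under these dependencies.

S1 ∩ S2 = {A, B, D}.
D → E applies, adding E
B, D, E → C, G applies, adding C, G
Closure: {A, B, C, D, E, G}.

A, B, C, D, E, G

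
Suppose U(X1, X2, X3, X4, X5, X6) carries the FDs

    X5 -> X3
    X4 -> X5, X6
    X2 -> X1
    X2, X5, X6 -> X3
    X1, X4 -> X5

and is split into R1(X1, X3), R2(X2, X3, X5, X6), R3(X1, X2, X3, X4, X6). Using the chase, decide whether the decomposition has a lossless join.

Chase test. Columns are X1, X2, X3, X4, X5, X6; row i has aⱼ where attribute j ∈ Ri, else bᵢⱼ.
Initial tableau (one row per fragment):
  row 1: a1 b12 a3 b14 b15 b16
  row 2: b21 a2 a3 b24 a5 a6
  row 3: a1 a2 a3 a4 b35 a6
Rows 2 and 3 agree on X2; apply X2→X1 and equate their X1 entries.
No row becomes fully distinguished — the join is lossy.

No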